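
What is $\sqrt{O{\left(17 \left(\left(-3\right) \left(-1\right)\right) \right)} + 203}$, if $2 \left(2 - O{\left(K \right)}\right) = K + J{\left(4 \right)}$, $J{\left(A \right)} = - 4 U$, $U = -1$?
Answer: $\frac{\sqrt{710}}{2} \approx 13.323$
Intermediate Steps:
$J{\left(A \right)} = 4$ ($J{\left(A \right)} = \left(-4\right) \left(-1\right) = 4$)
$O{\left(K \right)} = - \frac{K}{2}$ ($O{\left(K \right)} = 2 - \frac{K + 4}{2} = 2 - \frac{4 + K}{2} = 2 - \left(2 + \frac{K}{2}\right) = - \frac{K}{2}$)
$\sqrt{O{\left(17 \left(\left(-3\right) \left(-1\right)\right) \right)} + 203} = \sqrt{- \frac{17 \left(\left(-3\right) \left(-1\right)\right)}{2} + 203} = \sqrt{- \frac{17 \cdot 3}{2} + 203} = \sqrt{\left(- \frac{1}{2}\right) 51 + 203} = \sqrt{- \frac{51}{2} + 203} = \sqrt{\frac{355}{2}} = \frac{\sqrt{710}}{2}$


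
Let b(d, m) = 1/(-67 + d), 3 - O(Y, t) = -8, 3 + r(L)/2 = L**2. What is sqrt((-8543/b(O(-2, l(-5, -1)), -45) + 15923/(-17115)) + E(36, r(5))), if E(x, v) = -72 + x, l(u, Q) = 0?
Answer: sqrt(140125996467555)/17115 ≈ 691.64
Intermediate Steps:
r(L) = -6 + 2*L**2
O(Y, t) = 11 (O(Y, t) = 3 - 1*(-8) = 3 + 8 = 11)
sqrt((-8543/b(O(-2, l(-5, -1)), -45) + 15923/(-17115)) + E(36, r(5))) = sqrt((-8543/(1/(-67 + 11)) + 15923/(-17115)) + (-72 + 36)) = sqrt((-8543/(1/(-56)) + 15923*(-1/17115)) - 36) = sqrt((-8543/(-1/56) - 15923/17115) - 36) = sqrt((-8543*(-56) - 15923/17115) - 36) = sqrt((478408 - 15923/17115) - 36) = sqrt(8187936997/17115 - 36) = sqrt(8187320857/17115) = sqrt(140125996467555)/17115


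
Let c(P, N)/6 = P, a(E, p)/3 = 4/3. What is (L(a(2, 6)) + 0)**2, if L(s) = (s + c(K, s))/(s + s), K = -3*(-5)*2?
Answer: 529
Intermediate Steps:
a(E, p) = 4 (a(E, p) = 3*(4/3) = 4)
K = 30 (K = 15*2 = 30)
c(P, N) = 6*P
L(s) = (180 + s)/(2*s) (L(s) = (s + 6*30)/(s + s) = (s + 180)/((2*s)) = (180 + s)*(1/(2*s)) = (180 + s)/(2*s))
(L(a(2, 6)) + 0)**2 = ((1/2)*(180 + 4)/4 + 0)**2 = ((1/2)*(1/4)*184 + 0)**2 = (23 + 0)**2 = 23**2 = 529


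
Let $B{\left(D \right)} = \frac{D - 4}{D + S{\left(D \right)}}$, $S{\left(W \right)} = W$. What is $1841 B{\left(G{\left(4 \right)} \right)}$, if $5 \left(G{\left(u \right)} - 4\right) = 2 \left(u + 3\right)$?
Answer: $\frac{12887}{34} \approx 379.03$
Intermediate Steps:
$G{\left(u \right)} = \frac{26}{5} + \frac{2 u}{5}$ ($G{\left(u \right)} = 4 + \frac{2 \left(u + 3\right)}{5} = 4 + \frac{2 \left(3 + u\right)}{5} = 4 + \frac{6 + 2 u}{5} = 4 + \left(\frac{6}{5} + \frac{2 u}{5}\right) = \frac{26}{5} + \frac{2 u}{5}$)
$B{\left(D \right)} = \frac{-4 + D}{2 D}$ ($B{\left(D \right)} = \frac{D - 4}{D + D} = \frac{-4 + D}{2 D}$)
$1841 B{\left(G{\left(4 \right)} \right)} = 1841 \frac{-4 + \left(\frac{26}{5} + \frac{2}{5} \cdot 4\right)}{2 \left(\frac{26}{5} + \frac{2}{5} \cdot 4\right)} = 1841 \frac{-4 + \left(\frac{26}{5} + \frac{8}{5}\right)}{2 \left(\frac{26}{5} + \frac{8}{5}\right)} = 1841 \frac{-4 + \frac{34}{5}}{2 \cdot \frac{34}{5}} = 1841 \cdot \frac{1}{2} \cdot \frac{5}{34} \cdot \frac{14}{5} = 1841 \cdot \frac{7}{34} = \frac{12887}{34}$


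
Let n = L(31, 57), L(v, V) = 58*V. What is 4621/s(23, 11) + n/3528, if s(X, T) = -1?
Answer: -2716597/588 ≈ -4620.1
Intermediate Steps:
n = 3306 (n = 58*57 = 3306)
4621/s(23, 11) + n/3528 = 4621/(-1) + 3306/3528 = 4621*(-1) + 3306*(1/3528) = -4621 + 551/588 = -2716597/588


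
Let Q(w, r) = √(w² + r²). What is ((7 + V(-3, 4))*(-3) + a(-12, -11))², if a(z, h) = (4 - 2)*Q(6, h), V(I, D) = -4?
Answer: 709 - 36*√157 ≈ 257.92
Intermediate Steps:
Q(w, r) = √(r² + w²)
a(z, h) = 2*√(36 + h²) (a(z, h) = (4 - 2)*√(h² + 6²) = 2*√(h² + 36) = 2*√(36 + h²))
((7 + V(-3, 4))*(-3) + a(-12, -11))² = ((7 - 4)*(-3) + 2*√(36 + (-11)²))² = (3*(-3) + 2*√(36 + 121))² = (-9 + 2*√157)²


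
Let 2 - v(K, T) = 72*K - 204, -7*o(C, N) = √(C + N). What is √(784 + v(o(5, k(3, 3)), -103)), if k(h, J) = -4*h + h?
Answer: 3*√(5390 + 112*I)/7 ≈ 31.466 + 0.32688*I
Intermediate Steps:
k(h, J) = -3*h
o(C, N) = -√(C + N)/7
v(K, T) = 206 - 72*K (v(K, T) = 2 - (72*K - 204) = 2 - (-204 + 72*K) = 2 + (204 - 72*K) = 206 - 72*K)
√(784 + v(o(5, k(3, 3)), -103)) = √(784 + (206 - (-72)*√(5 - 3*3)/7)) = √(784 + (206 - (-72)*√(5 - 9)/7)) = √(784 + (206 - (-72)*√(-4)/7)) = √(784 + (206 - (-72)*2*I/7)) = √(784 + (206 - (-144)*I/7)) = √(784 + (206 + 144*I/7)) = √(990 + 144*I/7)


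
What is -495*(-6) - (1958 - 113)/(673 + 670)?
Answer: 3986865/1343 ≈ 2968.6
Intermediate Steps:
-495*(-6) - (1958 - 113)/(673 + 670) = 2970 - 1845/1343 = 3986865/1343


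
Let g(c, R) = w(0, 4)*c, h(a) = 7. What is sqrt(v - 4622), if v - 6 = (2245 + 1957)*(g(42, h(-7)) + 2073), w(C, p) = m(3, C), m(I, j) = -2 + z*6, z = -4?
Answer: sqrt(4117546) ≈ 2029.2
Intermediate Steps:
m(I, j) = -26 (m(I, j) = -2 - 4*6 = -2 - 24 = -26)
w(C, p) = -26
g(c, R) = -26*c
v = 4122168 (v = 6 + (2245 + 1957)*(-26*42 + 2073) = 6 + 4202*(-1092 + 2073) = 6 + 4202*981 = 6 + 4122162 = 4122168)
sqrt(v - 4622) = sqrt(4122168 - 4622) = sqrt(4117546)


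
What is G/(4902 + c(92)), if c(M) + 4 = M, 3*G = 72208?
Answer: 36104/7485 ≈ 4.8235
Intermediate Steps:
G = 72208/3 (G = (⅓)*72208 = 72208/3 ≈ 24069.)
c(M) = -4 + M
G/(4902 + c(92)) = 72208/(3*(4902 + (-4 + 92))) = 72208/(3*(4902 + 88)) = (72208/3)/4990 = (72208/3)*(1/4990) = 36104/7485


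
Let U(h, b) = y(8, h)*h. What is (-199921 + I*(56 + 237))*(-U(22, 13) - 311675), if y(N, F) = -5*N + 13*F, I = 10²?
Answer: 54101701027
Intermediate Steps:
I = 100
U(h, b) = h*(-40 + 13*h) (U(h, b) = (-5*8 + 13*h)*h = (-40 + 13*h)*h = h*(-40 + 13*h))
(-199921 + I*(56 + 237))*(-U(22, 13) - 311675) = (-199921 + 100*(56 + 237))*(-22*(-40 + 13*22) - 311675) = (-199921 + 100*293)*(-22*(-40 + 286) - 311675) = (-199921 + 29300)*(-22*246 - 311675) = -170621*(-1*5412 - 311675) = -170621*(-5412 - 311675) = -170621*(-317087) = 54101701027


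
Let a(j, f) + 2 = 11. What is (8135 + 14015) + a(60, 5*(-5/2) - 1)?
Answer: 22159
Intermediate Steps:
a(j, f) = 9 (a(j, f) = -2 + 11 = 9)
(8135 + 14015) + a(60, 5*(-5/2) - 1) = (8135 + 14015) + 9 = 22150 + 9 = 22159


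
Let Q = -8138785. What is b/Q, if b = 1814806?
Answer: -1814806/8138785 ≈ -0.22298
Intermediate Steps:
b/Q = 1814806/(-8138785) = 1814806*(-1/8138785) = -1814806/8138785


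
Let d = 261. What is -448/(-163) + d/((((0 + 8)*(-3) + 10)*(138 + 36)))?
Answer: 12055/4564 ≈ 2.6413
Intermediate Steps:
-448/(-163) + d/((((0 + 8)*(-3) + 10)*(138 + 36))) = -448/(-163) + 261/((((0 + 8)*(-3) + 10)*(138 + 36))) = -448*(-1/163) + 261/(((8*(-3) + 10)*174)) = 448/163 + 261/(((-24 + 10)*174)) = 448/163 + 261/((-14*174)) = 448/163 + 261/(-2436) = 448/163 + 261*(-1/2436) = 448/163 - 3/28 = 12055/4564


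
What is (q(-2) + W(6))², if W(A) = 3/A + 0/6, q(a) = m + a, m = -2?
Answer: 49/4 ≈ 12.250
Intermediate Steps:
q(a) = -2 + a
W(A) = 3/A (W(A) = 3/A + 0*(⅙) = 3/A + 0 = 3/A)
(q(-2) + W(6))² = ((-2 - 2) + 3/6)² = (-4 + 3*(⅙))² = (-4 + ½)² = (-7/2)² = 49/4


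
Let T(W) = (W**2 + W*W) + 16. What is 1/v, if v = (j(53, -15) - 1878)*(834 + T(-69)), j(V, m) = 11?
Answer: -1/19364524 ≈ -5.1641e-8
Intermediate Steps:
T(W) = 16 + 2*W**2 (T(W) = (W**2 + W**2) + 16 = 2*W**2 + 16 = 16 + 2*W**2)
v = -19364524 (v = (11 - 1878)*(834 + (16 + 2*(-69)**2)) = -1867*(834 + (16 + 2*4761)) = -1867*(834 + (16 + 9522)) = -1867*(834 + 9538) = -1867*10372 = -19364524)
1/v = 1/(-19364524) = -1/19364524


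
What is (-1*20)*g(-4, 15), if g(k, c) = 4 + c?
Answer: -380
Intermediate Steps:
(-1*20)*g(-4, 15) = (-1*20)*(4 + 15) = -20*19 = -380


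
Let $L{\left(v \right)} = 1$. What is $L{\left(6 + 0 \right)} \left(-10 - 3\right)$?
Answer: $-13$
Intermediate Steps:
$L{\left(6 + 0 \right)} \left(-10 - 3\right) = 1 \left(-10 - 3\right) = 1 \left(-13\right) = -13$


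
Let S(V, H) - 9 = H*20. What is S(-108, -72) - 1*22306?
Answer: -23737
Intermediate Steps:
S(V, H) = 9 + 20*H (S(V, H) = 9 + H*20 = 9 + 20*H)
S(-108, -72) - 1*22306 = (9 + 20*(-72)) - 1*22306 = (9 - 1440) - 22306 = -1431 - 22306 = -23737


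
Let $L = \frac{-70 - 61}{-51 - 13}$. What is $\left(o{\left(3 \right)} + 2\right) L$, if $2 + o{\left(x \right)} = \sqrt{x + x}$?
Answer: $\frac{131 \sqrt{6}}{64} \approx 5.0138$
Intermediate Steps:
$L = \frac{131}{64}$ ($L = - \frac{131}{-64} = \left(-131\right) \left(- \frac{1}{64}\right) = \frac{131}{64} \approx 2.0469$)
$o{\left(x \right)} = -2 + \sqrt{2} \sqrt{x}$ ($o{\left(x \right)} = -2 + \sqrt{x + x} = -2 + \sqrt{2 x} = -2 + \sqrt{2} \sqrt{x}$)
$\left(o{\left(3 \right)} + 2\right) L = \left(\left(-2 + \sqrt{2} \sqrt{3}\right) + 2\right) \frac{131}{64} = \left(\left(-2 + \sqrt{6}\right) + 2\right) \frac{131}{64} = \sqrt{6} \cdot \frac{131}{64} = \frac{131 \sqrt{6}}{64}$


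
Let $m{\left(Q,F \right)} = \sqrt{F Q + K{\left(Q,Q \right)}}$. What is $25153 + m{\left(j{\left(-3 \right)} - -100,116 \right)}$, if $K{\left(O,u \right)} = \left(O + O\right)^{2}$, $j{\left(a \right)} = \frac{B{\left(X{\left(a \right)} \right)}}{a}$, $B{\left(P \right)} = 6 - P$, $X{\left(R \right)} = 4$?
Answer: $25153 + \frac{2 \sqrt{114730}}{3} \approx 25379.0$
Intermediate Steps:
$j{\left(a \right)} = \frac{2}{a}$ ($j{\left(a \right)} = \frac{6 - 4}{a} = \frac{2}{a}$)
$K{\left(O,u \right)} = 4 O^{2}$ ($K{\left(O,u \right)} = \left(2 O\right)^{2} = 4 O^{2}$)
$m{\left(Q,F \right)} = \sqrt{4 Q^{2} + F Q}$ ($m{\left(Q,F \right)} = \sqrt{F Q + 4 Q^{2}} = \sqrt{4 Q^{2} + F Q}$)
$25153 + m{\left(j{\left(-3 \right)} - -100,116 \right)} = 25153 + \sqrt{\left(\frac{2}{-3} - -100\right) \left(116 + 4 \left(\frac{2}{-3} - -100\right)\right)} = 25153 + \sqrt{\left(2 \left(- \frac{1}{3}\right) + 100\right) \left(116 + 4 \left(2 \left(- \frac{1}{3}\right) + 100\right)\right)} = 25153 + \sqrt{\left(- \frac{2}{3} + 100\right) \left(116 + 4 \left(- \frac{2}{3} + 100\right)\right)} = 25153 + \sqrt{\frac{298 \left(116 + 4 \cdot \frac{298}{3}\right)}{3}} = 25153 + \sqrt{\frac{298 \left(116 + \frac{1192}{3}\right)}{3}} = 25153 + \sqrt{\frac{298}{3} \cdot \frac{1540}{3}} = 25153 + \sqrt{\frac{458920}{9}} = 25153 + \frac{2 \sqrt{114730}}{3}$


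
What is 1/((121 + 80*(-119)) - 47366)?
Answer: -1/56765 ≈ -1.7616e-5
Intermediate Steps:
1/((121 + 80*(-119)) - 47366) = 1/((121 - 9520) - 47366) = 1/(-9399 - 47366) = 1/(-56765) = -1/56765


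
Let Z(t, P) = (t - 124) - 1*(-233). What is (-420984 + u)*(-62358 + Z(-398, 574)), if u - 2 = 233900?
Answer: 11720126054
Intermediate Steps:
u = 233902 (u = 2 + 233900 = 233902)
Z(t, P) = 109 + t (Z(t, P) = (-124 + t) + 233 = 109 + t)
(-420984 + u)*(-62358 + Z(-398, 574)) = (-420984 + 233902)*(-62358 + (109 - 398)) = -187082*(-62358 - 289) = -187082*(-62647) = 11720126054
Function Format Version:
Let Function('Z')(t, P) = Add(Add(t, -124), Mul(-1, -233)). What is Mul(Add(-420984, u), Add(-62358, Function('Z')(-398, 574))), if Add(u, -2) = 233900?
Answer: 11720126054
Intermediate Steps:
u = 233902 (u = Add(2, 233900) = 233902)
Function('Z')(t, P) = Add(109, t) (Function('Z')(t, P) = Add(Add(-124, t), 233) = Add(109, t))
Mul(Add(-420984, u), Add(-62358, Function('Z')(-398, 574))) = Mul(Add(-420984, 233902), Add(-62358, Add(109, -398))) = Mul(-187082, Add(-62358, -289)) = Mul(-187082, -62647) = 11720126054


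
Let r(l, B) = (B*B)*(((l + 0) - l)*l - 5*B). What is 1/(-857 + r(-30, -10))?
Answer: 1/4143 ≈ 0.00024137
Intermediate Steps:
r(l, B) = -5*B³ (r(l, B) = B²*((l - l)*l - 5*B) = B²*(0*l - 5*B) = B²*(0 - 5*B) = B²*(-5*B) = -5*B³)
1/(-857 + r(-30, -10)) = 1/(-857 - 5*(-10)³) = 1/(-857 - 5*(-1000)) = 1/(-857 + 5000) = 1/4143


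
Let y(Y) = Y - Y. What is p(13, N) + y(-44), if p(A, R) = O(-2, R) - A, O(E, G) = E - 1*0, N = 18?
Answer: -15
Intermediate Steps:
O(E, G) = E (O(E, G) = E + 0 = E)
y(Y) = 0
p(A, R) = -2 - A
p(13, N) + y(-44) = (-2 - 1*13) + 0 = (-2 - 13) + 0 = -15 + 0 = -15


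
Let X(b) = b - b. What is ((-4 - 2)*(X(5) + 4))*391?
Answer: -9384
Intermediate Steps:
X(b) = 0
((-4 - 2)*(X(5) + 4))*391 = ((-4 - 2)*(0 + 4))*391 = -6*4*391 = -24*391 = -9384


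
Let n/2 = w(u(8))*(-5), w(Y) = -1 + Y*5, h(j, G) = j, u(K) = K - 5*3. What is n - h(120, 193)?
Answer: 240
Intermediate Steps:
u(K) = -15 + K (u(K) = K - 15 = -15 + K)
w(Y) = -1 + 5*Y
n = 360 (n = 2*((-1 + 5*(-15 + 8))*(-5)) = 2*((-1 + 5*(-7))*(-5)) = 2*((-1 - 35)*(-5)) = 2*(-36*(-5)) = 2*180 = 360)
n - h(120, 193) = 360 - 1*120 = 360 - 120 = 240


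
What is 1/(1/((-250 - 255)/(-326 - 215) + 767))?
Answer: 415452/541 ≈ 767.93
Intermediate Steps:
1/(1/((-250 - 255)/(-326 - 215) + 767)) = 1/(1/(-505/(-541) + 767)) = 1/(1/(-505*(-1/541) + 767)) = 1/(1/(505/541 + 767)) = 1/(1/(415452/541)) = 1/(541/415452) = 415452/541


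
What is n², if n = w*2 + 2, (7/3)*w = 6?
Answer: 2500/49 ≈ 51.020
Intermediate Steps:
w = 18/7 (w = (3/7)*6 = 18/7 ≈ 2.5714)
n = 50/7 (n = (18/7)*2 + 2 = 36/7 + 2 = 50/7 ≈ 7.1429)
n² = (50/7)² = 2500/49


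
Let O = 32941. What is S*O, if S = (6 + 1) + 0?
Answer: 230587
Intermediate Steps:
S = 7 (S = 7 + 0 = 7)
S*O = 7*32941 = 230587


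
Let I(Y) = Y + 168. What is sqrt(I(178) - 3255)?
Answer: I*sqrt(2909) ≈ 53.935*I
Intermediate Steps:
I(Y) = 168 + Y
sqrt(I(178) - 3255) = sqrt((168 + 178) - 3255) = sqrt(346 - 3255) = sqrt(-2909) = I*sqrt(2909)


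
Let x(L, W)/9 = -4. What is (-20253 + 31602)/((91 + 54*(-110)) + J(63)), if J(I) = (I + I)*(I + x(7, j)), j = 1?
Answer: -11349/2447 ≈ -4.6379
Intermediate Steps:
x(L, W) = -36 (x(L, W) = 9*(-4) = -36)
J(I) = 2*I*(-36 + I) (J(I) = (I + I)*(I - 36) = (2*I)*(-36 + I) = 2*I*(-36 + I))
(-20253 + 31602)/((91 + 54*(-110)) + J(63)) = (-20253 + 31602)/((91 + 54*(-110)) + 2*63*(-36 + 63)) = 11349/((91 - 5940) + 2*63*27) = 11349/(-5849 + 3402) = 11349/(-2447) = 11349*(-1/2447) = -11349/2447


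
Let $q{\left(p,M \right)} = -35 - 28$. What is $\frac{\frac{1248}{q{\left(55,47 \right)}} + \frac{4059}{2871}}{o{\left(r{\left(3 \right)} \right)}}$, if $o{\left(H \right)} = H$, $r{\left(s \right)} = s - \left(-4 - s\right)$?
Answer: $- \frac{11203}{6090} \approx -1.8396$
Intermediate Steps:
$q{\left(p,M \right)} = -63$
$r{\left(s \right)} = 4 + 2 s$ ($r{\left(s \right)} = s + \left(4 + s\right) = 4 + 2 s$)
$\frac{\frac{1248}{q{\left(55,47 \right)}} + \frac{4059}{2871}}{o{\left(r{\left(3 \right)} \right)}} = \frac{\frac{1248}{-63} + \frac{4059}{2871}}{4 + 2 \cdot 3} = \frac{1248 \left(- \frac{1}{63}\right) + 4059 \cdot \frac{1}{2871}}{4 + 6} = \frac{- \frac{416}{21} + \frac{41}{29}}{10} = \left(- \frac{11203}{609}\right) \frac{1}{10} = - \frac{11203}{6090}$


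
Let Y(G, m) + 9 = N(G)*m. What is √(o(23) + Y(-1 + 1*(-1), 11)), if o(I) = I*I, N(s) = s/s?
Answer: 3*√59 ≈ 23.043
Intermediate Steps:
N(s) = 1
o(I) = I²
Y(G, m) = -9 + m (Y(G, m) = -9 + 1*m = -9 + m)
√(o(23) + Y(-1 + 1*(-1), 11)) = √(23² + (-9 + 11)) = √(529 + 2) = √531 = 3*√59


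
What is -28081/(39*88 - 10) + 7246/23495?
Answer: -634967283/80399890 ≈ -7.8976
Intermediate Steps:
-28081/(39*88 - 10) + 7246/23495 = -28081/(3432 - 10) + 7246*(1/23495) = -28081/3422 + 7246/23495 = -634967283/80399890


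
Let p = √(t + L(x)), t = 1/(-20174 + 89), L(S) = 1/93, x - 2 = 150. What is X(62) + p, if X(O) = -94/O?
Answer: -47/31 + 14*√21169590/622635 ≈ -1.4127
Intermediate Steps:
x = 152 (x = 2 + 150 = 152)
L(S) = 1/93
t = -1/20085 (t = 1/(-20085) = -1/20085 ≈ -4.9788e-5)
p = 14*√21169590/622635 (p = √(-1/20085 + 1/93) = √(6664/622635) = 14*√21169590/622635 ≈ 0.10345)
X(62) + p = -94/62 + 14*√21169590/622635 = -94*1/62 + 14*√21169590/622635 = -47/31 + 14*√21169590/622635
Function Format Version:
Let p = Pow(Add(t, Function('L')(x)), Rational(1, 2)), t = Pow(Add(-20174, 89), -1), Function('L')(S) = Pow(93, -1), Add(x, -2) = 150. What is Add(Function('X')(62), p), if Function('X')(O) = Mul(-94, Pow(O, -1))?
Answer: Add(Rational(-47, 31), Mul(Rational(14, 622635), Pow(21169590, Rational(1, 2)))) ≈ -1.4127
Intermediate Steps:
x = 152 (x = Add(2, 150) = 152)
Function('L')(S) = Rational(1, 93)
t = Rational(-1, 20085) (t = Pow(-20085, -1) = Rational(-1, 20085) ≈ -4.9788e-5)
p = Mul(Rational(14, 622635), Pow(21169590, Rational(1, 2))) (p = Pow(Add(Rational(-1, 20085), Rational(1, 93)), Rational(1, 2)) = Pow(Rational(6664, 622635), Rational(1, 2)) = Mul(Rational(14, 622635), Pow(21169590, Rational(1, 2))) ≈ 0.10345)
Add(Function('X')(62), p) = Add(Mul(-94, Pow(62, -1)), Mul(Rational(14, 622635), Pow(21169590, Rational(1, 2)))) = Add(Mul(-94, Rational(1, 62)), Mul(Rational(14, 622635), Pow(21169590, Rational(1, 2)))) = Add(Rational(-47, 31), Mul(Rational(14, 622635), Pow(21169590, Rational(1, 2))))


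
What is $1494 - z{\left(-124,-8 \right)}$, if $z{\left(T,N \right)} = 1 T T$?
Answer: $-13882$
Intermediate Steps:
$z{\left(T,N \right)} = T^{2}$ ($z{\left(T,N \right)} = T T = T^{2}$)
$1494 - z{\left(-124,-8 \right)} = 1494 - \left(-124\right)^{2} = 1494 - 15376 = -13882$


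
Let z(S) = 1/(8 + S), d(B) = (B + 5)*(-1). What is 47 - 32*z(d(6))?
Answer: 173/3 ≈ 57.667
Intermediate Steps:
d(B) = -5 - B (d(B) = (5 + B)*(-1) = -5 - B)
47 - 32*z(d(6)) = 47 - 32/(8 + (-5 - 1*6)) = 47 - 32/(8 + (-5 - 6)) = 47 - 32/(8 - 11) = 47 - 32/(-3) = 47 - 32*(-⅓) = 47 + 32/3 = 173/3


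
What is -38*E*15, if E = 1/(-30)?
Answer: 19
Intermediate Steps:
E = -1/30 ≈ -0.033333
-38*E*15 = -38*(-1/30)*15 = (19/15)*15 = 19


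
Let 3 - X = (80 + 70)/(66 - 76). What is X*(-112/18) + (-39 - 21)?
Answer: -172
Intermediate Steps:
X = 18 (X = 3 - (80 + 70)/(66 - 76) = 3 - 150/(-10) = 3 - 150*(-1)/10 = 3 - 1*(-15) = 3 + 15 = 18)
X*(-112/18) + (-39 - 21) = 18*(-112/18) + (-39 - 21) = 18*(-112*1/18) - 60 = 18*(-56/9) - 60 = -112 - 60 = -172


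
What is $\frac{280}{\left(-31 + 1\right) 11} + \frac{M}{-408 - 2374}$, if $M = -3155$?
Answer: $\frac{26219}{91806} \approx 0.28559$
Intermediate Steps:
$\frac{280}{\left(-31 + 1\right) 11} + \frac{M}{-408 - 2374} = \frac{280}{\left(-31 + 1\right) 11} - \frac{3155}{-408 - 2374} = \frac{280}{\left(-30\right) 11} - \frac{3155}{-2782} = \frac{280}{-330} - - \frac{3155}{2782} = 280 \left(- \frac{1}{330}\right) + \frac{3155}{2782} = - \frac{28}{33} + \frac{3155}{2782} = \frac{26219}{91806}$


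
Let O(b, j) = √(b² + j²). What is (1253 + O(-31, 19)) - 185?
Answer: 1068 + √1322 ≈ 1104.4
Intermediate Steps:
(1253 + O(-31, 19)) - 185 = (1253 + √((-31)² + 19²)) - 185 = (1253 + √(961 + 361)) - 185 = (1253 + √1322) - 185 = 1068 + √1322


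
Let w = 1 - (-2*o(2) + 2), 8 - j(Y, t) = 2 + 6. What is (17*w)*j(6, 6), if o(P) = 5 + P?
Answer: 0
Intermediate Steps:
j(Y, t) = 0 (j(Y, t) = 8 - (2 + 6) = 8 - 1*8 = 8 - 8 = 0)
w = 13 (w = 1 - (-2*(5 + 2) + 2) = 1 - (-2*7 + 2) = 1 - (-14 + 2) = 1 - 1*(-12) = 1 + 12 = 13)
(17*w)*j(6, 6) = (17*13)*0 = 221*0 = 0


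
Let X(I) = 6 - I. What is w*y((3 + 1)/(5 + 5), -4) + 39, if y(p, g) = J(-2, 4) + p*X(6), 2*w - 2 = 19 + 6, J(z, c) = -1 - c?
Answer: -57/2 ≈ -28.500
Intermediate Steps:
w = 27/2 (w = 1 + (19 + 6)/2 = 1 + (½)*25 = 1 + 25/2 = 27/2 ≈ 13.500)
y(p, g) = -5 (y(p, g) = (-1 - 1*4) + p*(6 - 1*6) = (-1 - 4) + p*(6 - 6) = -5 + p*0 = -5 + 0 = -5)
w*y((3 + 1)/(5 + 5), -4) + 39 = (27/2)*(-5) + 39 = -135/2 + 39 = -57/2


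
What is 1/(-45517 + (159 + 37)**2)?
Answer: -1/7101 ≈ -0.00014083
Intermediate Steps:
1/(-45517 + (159 + 37)**2) = 1/(-45517 + 196**2) = 1/(-45517 + 38416) = 1/(-7101) = -1/7101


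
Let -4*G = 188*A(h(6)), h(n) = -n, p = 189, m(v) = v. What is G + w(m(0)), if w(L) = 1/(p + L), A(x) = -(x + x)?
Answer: -106595/189 ≈ -564.00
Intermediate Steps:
A(x) = -2*x
w(L) = 1/(189 + L)
G = -564 (G = -47*(-(-2)*6) = -47*(-2*(-6)) = -47*12 = -¼*2256 = -564)
G + w(m(0)) = -564 + 1/(189 + 0) = -564 + 1/189 = -106595/189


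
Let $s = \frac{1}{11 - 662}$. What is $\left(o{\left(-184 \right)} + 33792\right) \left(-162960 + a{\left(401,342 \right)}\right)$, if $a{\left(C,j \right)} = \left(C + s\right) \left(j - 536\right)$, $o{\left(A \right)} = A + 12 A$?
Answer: $- \frac{4921342724000}{651} \approx -7.5597 \cdot 10^{9}$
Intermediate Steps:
$o{\left(A \right)} = 13 A$
$s = - \frac{1}{651}$ ($s = \frac{1}{-651} = - \frac{1}{651} \approx -0.0015361$)
$a{\left(C,j \right)} = \left(-536 + j\right) \left(- \frac{1}{651} + C\right)$ ($a{\left(C,j \right)} = \left(C - \frac{1}{651}\right) \left(j - 536\right) = \left(- \frac{1}{651} + C\right) \left(-536 + j\right) = \left(-536 + j\right) \left(- \frac{1}{651} + C\right)$)
$\left(o{\left(-184 \right)} + 33792\right) \left(-162960 + a{\left(401,342 \right)}\right) = \left(13 \left(-184\right) + 33792\right) \left(-162960 + \left(\frac{536}{651} - 214936 - \frac{114}{217} + 401 \cdot 342\right)\right) = \left(-2392 + 33792\right) \left(-162960 + \left(\frac{536}{651} - 214936 - \frac{114}{217} + 137142\right)\right) = 31400 \left(-162960 - \frac{50643700}{651}\right) = 31400 \left(- \frac{156730660}{651}\right) = - \frac{4921342724000}{651}$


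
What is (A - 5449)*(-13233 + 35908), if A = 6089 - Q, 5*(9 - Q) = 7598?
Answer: 48764855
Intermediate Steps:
Q = -7553/5 (Q = 9 - ⅕*7598 = 9 - 7598/5 = -7553/5 ≈ -1510.6)
A = 37998/5 (A = 6089 - 1*(-7553/5) = 6089 + 7553/5 = 37998/5 ≈ 7599.6)
(A - 5449)*(-13233 + 35908) = (37998/5 - 5449)*(-13233 + 35908) = (10753/5)*22675 = 48764855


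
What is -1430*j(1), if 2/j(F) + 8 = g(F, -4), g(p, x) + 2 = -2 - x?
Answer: 715/2 ≈ 357.50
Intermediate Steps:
g(p, x) = -4 - x (g(p, x) = -2 + (-2 - x) = -4 - x)
j(F) = -¼ (j(F) = 2/(-8 + (-4 - 1*(-4))) = 2/(-8 + (-4 + 4)) = 2/(-8 + 0) = 2/(-8) = 2*(-⅛) = -¼)
-1430*j(1) = -1430*(-¼) = 715/2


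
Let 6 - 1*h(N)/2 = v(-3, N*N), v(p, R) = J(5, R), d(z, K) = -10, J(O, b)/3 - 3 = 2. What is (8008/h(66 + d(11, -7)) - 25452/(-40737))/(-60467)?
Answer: 54293960/7389732537 ≈ 0.0073472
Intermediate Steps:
J(O, b) = 15 (J(O, b) = 9 + 3*2 = 9 + 6 = 15)
v(p, R) = 15
h(N) = -18 (h(N) = 12 - 2*15 = 12 - 30 = -18)
(8008/h(66 + d(11, -7)) - 25452/(-40737))/(-60467) = (8008/(-18) - 25452/(-40737))/(-60467) = (8008*(-1/18) - 25452*(-1/40737))*(-1/60467) = (-4004/9 + 8484/13579)*(-1/60467) = -54293960/122211*(-1/60467) = 54293960/7389732537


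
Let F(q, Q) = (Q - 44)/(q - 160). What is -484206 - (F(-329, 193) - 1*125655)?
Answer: -175331290/489 ≈ -3.5855e+5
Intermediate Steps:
F(q, Q) = (-44 + Q)/(-160 + q)
-484206 - (F(-329, 193) - 1*125655) = -484206 - ((-44 + 193)/(-160 - 329) - 1*125655) = -484206 - (149/(-489) - 125655) = -484206 - (-1/489*149 - 125655) = -484206 - (-149/489 - 125655) = -484206 - 1*(-61445444/489) = -484206 + 61445444/489 = -175331290/489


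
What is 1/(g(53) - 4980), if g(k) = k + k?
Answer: -1/4874 ≈ -0.00020517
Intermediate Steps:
g(k) = 2*k
1/(g(53) - 4980) = 1/(2*53 - 4980) = 1/(106 - 4980) = 1/(-4874) = -1/4874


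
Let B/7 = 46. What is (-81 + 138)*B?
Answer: 18354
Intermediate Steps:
B = 322 (B = 7*46 = 322)
(-81 + 138)*B = (-81 + 138)*322 = 57*322 = 18354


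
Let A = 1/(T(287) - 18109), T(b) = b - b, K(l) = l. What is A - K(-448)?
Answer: 8112831/18109 ≈ 448.00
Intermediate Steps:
T(b) = 0
A = -1/18109 (A = 1/(0 - 18109) = 1/(-18109) = -1/18109 ≈ -5.5221e-5)
A - K(-448) = -1/18109 - 1*(-448) = -1/18109 + 448 = 8112831/18109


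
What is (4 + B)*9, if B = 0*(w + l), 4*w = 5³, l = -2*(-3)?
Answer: 36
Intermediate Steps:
l = 6
w = 125/4 (w = (¼)*5³ = (¼)*125 = 125/4 ≈ 31.250)
B = 0 (B = 0*(125/4 + 6) = 0*(149/4) = 0)
(4 + B)*9 = (4 + 0)*9 = 4*9 = 36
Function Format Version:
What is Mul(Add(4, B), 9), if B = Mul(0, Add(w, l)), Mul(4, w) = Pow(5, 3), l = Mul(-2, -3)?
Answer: 36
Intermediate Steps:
l = 6
w = Rational(125, 4) (w = Mul(Rational(1, 4), Pow(5, 3)) = Mul(Rational(1, 4), 125) = Rational(125, 4) ≈ 31.250)
B = 0 (B = Mul(0, Add(Rational(125, 4), 6)) = Mul(0, Rational(149, 4)) = 0)
Mul(Add(4, B), 9) = Mul(Add(4, 0), 9) = Mul(4, 9) = 36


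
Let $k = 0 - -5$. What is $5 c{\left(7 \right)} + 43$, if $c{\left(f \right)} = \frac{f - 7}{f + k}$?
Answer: $43$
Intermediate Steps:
$k = 5$ ($k = 0 + 5 = 5$)
$c{\left(f \right)} = \frac{-7 + f}{5 + f}$ ($c{\left(f \right)} = \frac{f - 7}{f + 5} = \frac{-7 + f}{5 + f}$)
$5 c{\left(7 \right)} + 43 = 5 \frac{-7 + 7}{5 + 7} + 43 = 5 \cdot \frac{1}{12} \cdot 0 + 43 = 5 \cdot 0 + 43 = 0 + 43 = 43$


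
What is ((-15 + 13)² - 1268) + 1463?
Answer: 199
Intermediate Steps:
((-15 + 13)² - 1268) + 1463 = ((-2)² - 1268) + 1463 = (4 - 1268) + 1463 = -1264 + 1463 = 199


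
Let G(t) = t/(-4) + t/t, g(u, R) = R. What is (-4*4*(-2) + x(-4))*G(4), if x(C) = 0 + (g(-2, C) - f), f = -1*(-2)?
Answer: 0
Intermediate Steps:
f = 2
G(t) = 1 - t/4 (G(t) = t*(-¼) + 1 = -t/4 + 1 = 1 - t/4)
x(C) = -2 + C (x(C) = 0 + (C - 1*2) = 0 + (C - 2) = 0 + (-2 + C) = -2 + C)
(-4*4*(-2) + x(-4))*G(4) = (-4*4*(-2) + (-2 - 4))*(1 - ¼*4) = (-16*(-2) - 6)*(1 - 1) = (32 - 6)*0 = 26*0 = 0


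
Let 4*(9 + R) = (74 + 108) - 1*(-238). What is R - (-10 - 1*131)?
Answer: 237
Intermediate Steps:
R = 96 (R = -9 + ((74 + 108) - 1*(-238))/4 = -9 + (182 + 238)/4 = -9 + (¼)*420 = -9 + 105 = 96)
R - (-10 - 1*131) = 96 - (-10 - 1*131) = 96 - (-10 - 131) = 96 - 1*(-141) = 96 + 141 = 237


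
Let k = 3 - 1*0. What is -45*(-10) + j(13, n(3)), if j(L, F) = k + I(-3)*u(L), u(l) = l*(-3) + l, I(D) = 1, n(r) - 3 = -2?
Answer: 427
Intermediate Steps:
n(r) = 1 (n(r) = 3 - 2 = 1)
k = 3 (k = 3 + 0 = 3)
u(l) = -2*l (u(l) = -3*l + l = -2*l)
j(L, F) = 3 - 2*L (j(L, F) = 3 + 1*(-2*L) = 3 - 2*L)
-45*(-10) + j(13, n(3)) = -45*(-10) + (3 - 2*13) = 450 + (3 - 26) = 450 - 23 = 427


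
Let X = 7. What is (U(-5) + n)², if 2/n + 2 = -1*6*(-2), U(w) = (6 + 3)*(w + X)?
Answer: 8281/25 ≈ 331.24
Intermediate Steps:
U(w) = 63 + 9*w (U(w) = (6 + 3)*(w + 7) = 9*(7 + w) = 63 + 9*w)
n = ⅕ (n = 2/(-2 - 1*6*(-2)) = 2/(-2 - 6*(-2)) = 2/(-2 + 12) = 2/10 = 2*(⅒) = ⅕ ≈ 0.20000)
(U(-5) + n)² = ((63 + 9*(-5)) + ⅕)² = ((63 - 45) + ⅕)² = (18 + ⅕)² = (91/5)² = 8281/25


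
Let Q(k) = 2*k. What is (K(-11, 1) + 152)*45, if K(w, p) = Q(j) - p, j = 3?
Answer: 7065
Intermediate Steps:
K(w, p) = 6 - p (K(w, p) = 2*3 - p = 6 - p)
(K(-11, 1) + 152)*45 = ((6 - 1*1) + 152)*45 = ((6 - 1) + 152)*45 = (5 + 152)*45 = 157*45 = 7065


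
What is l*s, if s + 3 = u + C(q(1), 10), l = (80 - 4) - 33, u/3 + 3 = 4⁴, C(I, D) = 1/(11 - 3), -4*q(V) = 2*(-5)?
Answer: 260107/8 ≈ 32513.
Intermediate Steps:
q(V) = 5/2 (q(V) = -(-5)/2 = -¼*(-10) = 5/2)
C(I, D) = ⅛ (C(I, D) = 1/8 = ⅛)
u = 759 (u = -9 + 3*4⁴ = -9 + 3*256 = -9 + 768 = 759)
l = 43 (l = 76 - 33 = 43)
s = 6049/8 (s = -3 + (759 + ⅛) = -3 + 6073/8 = 6049/8 ≈ 756.13)
l*s = 43*(6049/8) = 260107/8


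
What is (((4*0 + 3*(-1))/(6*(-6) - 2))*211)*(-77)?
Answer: -48741/38 ≈ -1282.7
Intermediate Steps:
(((4*0 + 3*(-1))/(6*(-6) - 2))*211)*(-77) = (((0 - 3)/(-36 - 2))*211)*(-77) = (-3/(-38)*211)*(-77) = (-3*(-1/38)*211)*(-77) = ((3/38)*211)*(-77) = (633/38)*(-77) = -48741/38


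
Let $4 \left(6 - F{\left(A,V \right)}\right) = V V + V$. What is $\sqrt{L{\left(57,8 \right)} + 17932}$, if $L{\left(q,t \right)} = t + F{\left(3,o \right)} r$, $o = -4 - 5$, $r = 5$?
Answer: $2 \sqrt{4470} \approx 133.72$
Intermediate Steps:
$o = -9$
$F{\left(A,V \right)} = 6 - \frac{V}{4} - \frac{V^{2}}{4}$ ($F{\left(A,V \right)} = 6 - \frac{V V + V}{4} = 6 - \frac{V^{2} + V}{4} = 6 - \frac{V + V^{2}}{4} = 6 - \left(\frac{V}{4} + \frac{V^{2}}{4}\right) = 6 - \frac{V}{4} - \frac{V^{2}}{4}$)
$L{\left(q,t \right)} = -60 + t$ ($L{\left(q,t \right)} = t + \left(6 - - \frac{9}{4} - \frac{\left(-9\right)^{2}}{4}\right) 5 = t + \left(6 + \frac{9}{4} - \frac{81}{4}\right) 5 = t - 60 = -60 + t$)
$\sqrt{L{\left(57,8 \right)} + 17932} = \sqrt{\left(-60 + 8\right) + 17932} = \sqrt{-52 + 17932} = \sqrt{17880} = 2 \sqrt{4470}$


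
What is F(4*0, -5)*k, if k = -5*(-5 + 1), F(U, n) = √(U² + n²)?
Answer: 100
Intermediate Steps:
k = 20 (k = -5*(-4) = 20)
F(4*0, -5)*k = √((4*0)² + (-5)²)*20 = √(0² + 25)*20 = √(0 + 25)*20 = √25*20 = 5*20 = 100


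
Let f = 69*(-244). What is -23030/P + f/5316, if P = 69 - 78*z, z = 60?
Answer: 3733057/2042673 ≈ 1.8275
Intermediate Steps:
P = -4611 (P = 69 - 78*60 = 69 - 4680 = -4611)
f = -16836
-23030/P + f/5316 = -23030/(-4611) - 16836/5316 = -23030*(-1/4611) - 16836*1/5316 = 23030/4611 - 1403/443 = 3733057/2042673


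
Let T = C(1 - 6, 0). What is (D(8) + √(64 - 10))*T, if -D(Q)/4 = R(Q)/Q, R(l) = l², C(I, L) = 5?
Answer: -160 + 15*√6 ≈ -123.26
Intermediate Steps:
T = 5
D(Q) = -4*Q (D(Q) = -4*Q²/Q = -4*Q)
(D(8) + √(64 - 10))*T = (-4*8 + √(64 - 10))*5 = (-32 + √54)*5 = (-32 + 3*√6)*5 = -160 + 15*√6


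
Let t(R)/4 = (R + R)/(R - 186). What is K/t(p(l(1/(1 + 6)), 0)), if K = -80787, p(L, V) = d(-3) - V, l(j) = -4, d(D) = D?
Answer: -5089581/8 ≈ -6.3620e+5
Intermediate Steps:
p(L, V) = -3 - V
t(R) = 8*R/(-186 + R) (t(R) = 4*((R + R)/(R - 186)) = 4*((2*R)/(-186 + R)) = 4*(2*R/(-186 + R)) = 8*R/(-186 + R))
K/t(p(l(1/(1 + 6)), 0)) = -80787*(-186 + (-3 - 1*0))/(8*(-3 - 1*0)) = -80787*(-186 + (-3 + 0))/(8*(-3 + 0)) = -80787/(8*(-3)/(-186 - 3)) = -80787/(8*(-3)/(-189)) = -80787/(8*(-3)*(-1/189)) = -80787/8/63 = -80787*63/8 = -5089581/8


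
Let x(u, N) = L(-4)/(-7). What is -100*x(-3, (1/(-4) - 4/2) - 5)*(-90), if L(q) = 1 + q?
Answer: 27000/7 ≈ 3857.1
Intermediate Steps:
x(u, N) = 3/7 (x(u, N) = (1 - 4)/(-7) = -3*(-⅐) = 3/7)
-100*x(-3, (1/(-4) - 4/2) - 5)*(-90) = -100*3/7*(-90) = -300/7*(-90) = 27000/7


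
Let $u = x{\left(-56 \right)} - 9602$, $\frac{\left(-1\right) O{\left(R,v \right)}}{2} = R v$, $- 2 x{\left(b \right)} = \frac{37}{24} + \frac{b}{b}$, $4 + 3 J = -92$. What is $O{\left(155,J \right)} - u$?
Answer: $\frac{937117}{48} \approx 19523.0$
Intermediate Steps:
$J = -32$ ($J = - \frac{4}{3} + \frac{1}{3} \left(-92\right) = - \frac{4}{3} - \frac{92}{3} = -32$)
$x{\left(b \right)} = - \frac{61}{48}$ ($x{\left(b \right)} = - \frac{\frac{37}{24} + \frac{b}{b}}{2} = - \frac{37 \cdot \frac{1}{24} + 1}{2} = - \frac{\frac{37}{24} + 1}{2} = \left(- \frac{1}{2}\right) \frac{61}{24} = - \frac{61}{48}$)
$O{\left(R,v \right)} = - 2 R v$
$u = - \frac{460957}{48}$ ($u = - \frac{61}{48} - 9602 = - \frac{460957}{48} \approx -9603.3$)
$O{\left(155,J \right)} - u = \left(-2\right) 155 \left(-32\right) - - \frac{460957}{48} = 9920 + \frac{460957}{48} = \frac{937117}{48}$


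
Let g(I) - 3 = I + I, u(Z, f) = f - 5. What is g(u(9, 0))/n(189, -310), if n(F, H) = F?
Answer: -1/27 ≈ -0.037037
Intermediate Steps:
u(Z, f) = -5 + f
g(I) = 3 + 2*I (g(I) = 3 + (I + I) = 3 + 2*I)
g(u(9, 0))/n(189, -310) = (3 + 2*(-5 + 0))/189 = (3 + 2*(-5))*(1/189) = (3 - 10)*(1/189) = -7*1/189 = -1/27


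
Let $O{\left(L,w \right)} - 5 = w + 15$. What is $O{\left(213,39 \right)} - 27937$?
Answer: $-27878$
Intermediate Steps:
$O{\left(L,w \right)} = 20 + w$ ($O{\left(L,w \right)} = 5 + \left(w + 15\right) = 5 + \left(15 + w\right) = 20 + w$)
$O{\left(213,39 \right)} - 27937 = \left(20 + 39\right) - 27937 = 59 - 27937 = -27878$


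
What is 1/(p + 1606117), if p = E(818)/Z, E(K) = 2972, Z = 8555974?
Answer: 4277987/6870947647965 ≈ 6.2262e-7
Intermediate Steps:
p = 1486/4277987 (p = 2972/8555974 = 2972*(1/8555974) = 1486/4277987 ≈ 0.00034736)
1/(p + 1606117) = 1/(1486/4277987 + 1606117) = 1/(6870947647965/4277987) = 4277987/6870947647965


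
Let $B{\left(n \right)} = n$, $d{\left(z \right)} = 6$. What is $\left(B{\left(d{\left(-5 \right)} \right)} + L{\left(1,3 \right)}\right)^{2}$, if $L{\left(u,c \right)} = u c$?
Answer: $81$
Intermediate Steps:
$L{\left(u,c \right)} = c u$
$\left(B{\left(d{\left(-5 \right)} \right)} + L{\left(1,3 \right)}\right)^{2} = \left(6 + 3 \cdot 1\right)^{2} = \left(6 + 3\right)^{2} = 9^{2} = 81$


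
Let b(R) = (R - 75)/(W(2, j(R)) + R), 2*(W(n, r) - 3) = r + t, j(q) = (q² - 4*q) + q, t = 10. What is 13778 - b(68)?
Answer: 31496515/2286 ≈ 13778.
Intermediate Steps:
j(q) = q² - 3*q
W(n, r) = 8 + r/2 (W(n, r) = 3 + (r + 10)/2 = 3 + (10 + r)/2 = 3 + (5 + r/2) = 8 + r/2)
b(R) = (-75 + R)/(8 + R + R*(-3 + R)/2) (b(R) = (R - 75)/((8 + (R*(-3 + R))/2) + R) = (-75 + R)/((8 + R*(-3 + R)/2) + R) = (-75 + R)/(8 + R + R*(-3 + R)/2))
13778 - b(68) = 13778 - 2*(-75 + 68)/(16 + 68² - 1*68) = 13778 - 2*(-7)/(16 + 4624 - 68) = 13778 - 2*(-7)/4572 = 13778 - 1*(-7/2286) = 13778 + 7/2286 = 31496515/2286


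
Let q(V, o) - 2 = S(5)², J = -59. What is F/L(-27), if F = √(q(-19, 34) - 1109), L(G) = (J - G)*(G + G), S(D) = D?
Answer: I*√1082/1728 ≈ 0.019036*I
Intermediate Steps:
q(V, o) = 27 (q(V, o) = 2 + 5² = 2 + 25 = 27)
L(G) = 2*G*(-59 - G) (L(G) = (-59 - G)*(G + G) = (-59 - G)*(2*G) = 2*G*(-59 - G))
F = I*√1082 (F = √(27 - 1109) = √(-1082) = I*√1082 ≈ 32.894*I)
F/L(-27) = (I*√1082)/((-2*(-27)*(59 - 27))) = (I*√1082)/((-2*(-27)*32)) = (I*√1082)/1728 = (I*√1082)*(1/1728) = I*√1082/1728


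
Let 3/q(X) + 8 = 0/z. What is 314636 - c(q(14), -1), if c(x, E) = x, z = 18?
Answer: 2517091/8 ≈ 3.1464e+5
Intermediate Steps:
q(X) = -3/8 (q(X) = 3/(-8 + 0/18) = 3/(-8 + 0*(1/18)) = 3/(-8 + 0) = 3/(-8) = 3*(-⅛) = -3/8)
314636 - c(q(14), -1) = 314636 - 1*(-3/8) = 314636 + 3/8 = 2517091/8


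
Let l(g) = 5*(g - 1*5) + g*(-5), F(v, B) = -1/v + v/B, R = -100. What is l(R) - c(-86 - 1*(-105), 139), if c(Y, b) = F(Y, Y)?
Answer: -493/19 ≈ -25.947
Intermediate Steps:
c(Y, b) = 1 - 1/Y (c(Y, b) = -1/Y + Y/Y = -1/Y + 1 = 1 - 1/Y)
l(g) = -25 (l(g) = 5*(g - 5) - 5*g = 5*(-5 + g) - 5*g = (-25 + 5*g) - 5*g = -25)
l(R) - c(-86 - 1*(-105), 139) = -25 - (-1 + (-86 - 1*(-105)))/(-86 - 1*(-105)) = -25 - (-1 + (-86 + 105))/(-86 + 105) = -25 - (-1 + 19)/19 = -25 - 18/19 = -493/19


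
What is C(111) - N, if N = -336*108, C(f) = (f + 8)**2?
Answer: 50449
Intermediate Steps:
C(f) = (8 + f)**2
N = -36288
C(111) - N = (8 + 111)**2 - 1*(-36288) = 119**2 + 36288 = 14161 + 36288 = 50449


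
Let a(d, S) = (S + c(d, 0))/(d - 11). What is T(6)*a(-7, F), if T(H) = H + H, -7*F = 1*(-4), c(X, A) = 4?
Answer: -64/21 ≈ -3.0476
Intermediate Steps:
F = 4/7 (F = -(-4)/7 = -1/7*(-4) = 4/7 ≈ 0.57143)
T(H) = 2*H
a(d, S) = (4 + S)/(-11 + d) (a(d, S) = (S + 4)/(d - 11) = (4 + S)/(-11 + d))
T(6)*a(-7, F) = (2*6)*((4 + 4/7)/(-11 - 7)) = 12*((32/7)/(-18)) = 12*(-1/18*32/7) = 12*(-16/63) = -64/21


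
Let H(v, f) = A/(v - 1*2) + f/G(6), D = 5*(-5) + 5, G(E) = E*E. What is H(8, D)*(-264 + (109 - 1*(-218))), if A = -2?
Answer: -56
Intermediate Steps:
G(E) = E**2
D = -20 (D = -25 + 5 = -20)
H(v, f) = -2/(-2 + v) + f/36 (H(v, f) = -2/(v - 1*2) + f/(6**2) = -2/(v - 2) + f/36 = -2/(-2 + v) + f*(1/36) = -2/(-2 + v) + f/36)
H(8, D)*(-264 + (109 - 1*(-218))) = ((-72 - 2*(-20) - 20*8)/(36*(-2 + 8)))*(-264 + (109 - 1*(-218))) = ((1/36)*(-72 + 40 - 160)/6)*(-264 + (109 + 218)) = ((1/36)*(1/6)*(-192))*(-264 + 327) = -8/9*63 = -56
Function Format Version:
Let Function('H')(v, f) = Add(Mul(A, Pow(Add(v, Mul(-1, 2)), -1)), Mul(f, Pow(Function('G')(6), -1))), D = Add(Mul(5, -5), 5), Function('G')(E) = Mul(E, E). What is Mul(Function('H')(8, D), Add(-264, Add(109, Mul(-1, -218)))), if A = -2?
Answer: -56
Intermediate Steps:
Function('G')(E) = Pow(E, 2)
D = -20 (D = Add(-25, 5) = -20)
Function('H')(v, f) = Add(Mul(-2, Pow(Add(-2, v), -1)), Mul(Rational(1, 36), f)) (Function('H')(v, f) = Add(Mul(-2, Pow(Add(v, Mul(-1, 2)), -1)), Mul(f, Pow(Pow(6, 2), -1))) = Add(Mul(-2, Pow(Add(v, -2), -1)), Mul(f, Pow(36, -1))) = Add(Mul(-2, Pow(Add(-2, v), -1)), Mul(f, Rational(1, 36))) = Add(Mul(-2, Pow(Add(-2, v), -1)), Mul(Rational(1, 36), f)))
Mul(Function('H')(8, D), Add(-264, Add(109, Mul(-1, -218)))) = Mul(Mul(Rational(1, 36), Pow(Add(-2, 8), -1), Add(-72, Mul(-2, -20), Mul(-20, 8))), Add(-264, Add(109, Mul(-1, -218)))) = Mul(Mul(Rational(1, 36), Pow(6, -1), Add(-72, 40, -160)), Add(-264, Add(109, 218))) = Mul(Mul(Rational(1, 36), Rational(1, 6), -192), Add(-264, 327)) = Mul(Rational(-8, 9), 63) = -56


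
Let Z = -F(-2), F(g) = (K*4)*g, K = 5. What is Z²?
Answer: 1600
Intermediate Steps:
F(g) = 20*g (F(g) = (5*4)*g = 20*g)
Z = 40 (Z = -20*(-2) = -1*(-40) = 40)
Z² = 40² = 1600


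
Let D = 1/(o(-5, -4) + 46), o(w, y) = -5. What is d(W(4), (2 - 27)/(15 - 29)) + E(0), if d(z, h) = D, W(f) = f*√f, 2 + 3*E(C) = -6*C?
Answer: -79/123 ≈ -0.64228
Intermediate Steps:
E(C) = -⅔ - 2*C (E(C) = -⅔ + (-6*C)/3 = -⅔ - 2*C)
W(f) = f^(3/2)
D = 1/41 (D = 1/(-5 + 46) = 1/41 ≈ 0.024390)
d(z, h) = 1/41
d(W(4), (2 - 27)/(15 - 29)) + E(0) = 1/41 + (-⅔ - 2*0) = 1/41 + (-⅔ + 0) = 1/41 - ⅔ = -79/123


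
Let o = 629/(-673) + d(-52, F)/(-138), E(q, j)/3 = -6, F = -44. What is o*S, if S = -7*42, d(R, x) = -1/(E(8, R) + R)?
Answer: 42537691/154790 ≈ 274.81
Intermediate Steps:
E(q, j) = -18 (E(q, j) = 3*(-6) = -18)
d(R, x) = -1/(-18 + R)
S = -294
o = -6076813/6501180 (o = 629/(-673) - 1/(-18 - 52)/(-138) = 629*(-1/673) - 1/(-70)*(-1/138) = -629/673 - 1*(-1/70)*(-1/138) = -629/673 + (1/70)*(-1/138) = -629/673 - 1/9660 = -6076813/6501180 ≈ -0.93472)
o*S = -6076813/6501180*(-294) = 42537691/154790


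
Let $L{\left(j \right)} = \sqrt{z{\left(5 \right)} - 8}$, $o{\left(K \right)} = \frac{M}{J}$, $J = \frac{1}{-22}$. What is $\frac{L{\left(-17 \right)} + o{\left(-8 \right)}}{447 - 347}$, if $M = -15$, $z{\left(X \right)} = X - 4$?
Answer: $\frac{33}{10} + \frac{i \sqrt{7}}{100} \approx 3.3 + 0.026458 i$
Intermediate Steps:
$z{\left(X \right)} = -4 + X$ ($z{\left(X \right)} = X - 4 = -4 + X$)
$J = - \frac{1}{22} \approx -0.045455$
$o{\left(K \right)} = 330$ ($o{\left(K \right)} = - \frac{15}{- \frac{1}{22}} = \left(-15\right) \left(-22\right) = 330$)
$L{\left(j \right)} = i \sqrt{7}$ ($L{\left(j \right)} = \sqrt{\left(-4 + 5\right) - 8} = \sqrt{1 - 8} = \sqrt{-7} = i \sqrt{7}$)
$\frac{L{\left(-17 \right)} + o{\left(-8 \right)}}{447 - 347} = \frac{i \sqrt{7} + 330}{447 - 347} = \frac{330 + i \sqrt{7}}{100} = \left(330 + i \sqrt{7}\right) \frac{1}{100} = \frac{33}{10} + \frac{i \sqrt{7}}{100}$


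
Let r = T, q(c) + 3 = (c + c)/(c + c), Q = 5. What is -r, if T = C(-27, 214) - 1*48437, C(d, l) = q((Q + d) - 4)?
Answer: 48439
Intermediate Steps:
q(c) = -2 (q(c) = -3 + (c + c)/(c + c) = -3 + (2*c)/((2*c)) = -3 + (2*c)*(1/(2*c)) = -3 + 1 = -2)
C(d, l) = -2
T = -48439 (T = -2 - 1*48437 = -2 - 48437 = -48439)
r = -48439
-r = -1*(-48439) = 48439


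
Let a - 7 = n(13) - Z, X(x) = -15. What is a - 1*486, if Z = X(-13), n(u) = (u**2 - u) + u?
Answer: -295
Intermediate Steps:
n(u) = u**2
Z = -15
a = 191 (a = 7 + (13**2 - 1*(-15)) = 7 + (169 + 15) = 7 + 184 = 191)
a - 1*486 = 191 - 1*486 = 191 - 486 = -295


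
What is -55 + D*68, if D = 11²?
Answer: 8173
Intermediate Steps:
D = 121
-55 + D*68 = -55 + 121*68 = -55 + 8228 = 8173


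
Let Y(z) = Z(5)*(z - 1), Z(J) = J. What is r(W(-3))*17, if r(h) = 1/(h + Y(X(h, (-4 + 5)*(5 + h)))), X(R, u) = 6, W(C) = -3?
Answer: 17/22 ≈ 0.77273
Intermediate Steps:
Y(z) = -5 + 5*z (Y(z) = 5*(z - 1) = 5*(-1 + z) = -5 + 5*z)
r(h) = 1/(25 + h) (r(h) = 1/(h + (-5 + 5*6)) = 1/(h + (-5 + 30)) = 1/(h + 25) = 1/(25 + h))
r(W(-3))*17 = 17/(25 - 3) = 17/22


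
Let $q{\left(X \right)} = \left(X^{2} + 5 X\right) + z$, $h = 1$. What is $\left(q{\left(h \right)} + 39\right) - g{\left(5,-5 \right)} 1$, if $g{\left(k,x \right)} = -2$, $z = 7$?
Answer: $104$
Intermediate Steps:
$q{\left(X \right)} = 7 + X^{2} + 5 X$ ($q{\left(X \right)} = \left(X^{2} + 5 X\right) + 7 = 7 + X^{2} + 5 X$)
$\left(q{\left(h \right)} + 39\right) - g{\left(5,-5 \right)} 1 = \left(\left(7 + 1^{2} + 5 \cdot 1\right) + 39\right) \left(-1\right) \left(-2\right) 1 = \left(\left(7 + 1 + 5\right) + 39\right) 2 \cdot 1 = \left(13 + 39\right) 2 = 52 \cdot 2 = 104$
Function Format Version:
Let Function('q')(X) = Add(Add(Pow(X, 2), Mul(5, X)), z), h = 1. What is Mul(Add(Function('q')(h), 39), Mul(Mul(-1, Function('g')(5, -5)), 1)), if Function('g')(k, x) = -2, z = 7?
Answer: 104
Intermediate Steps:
Function('q')(X) = Add(7, Pow(X, 2), Mul(5, X)) (Function('q')(X) = Add(Add(Pow(X, 2), Mul(5, X)), 7) = Add(7, Pow(X, 2), Mul(5, X)))
Mul(Add(Function('q')(h), 39), Mul(Mul(-1, Function('g')(5, -5)), 1)) = Mul(Add(Add(7, Pow(1, 2), Mul(5, 1)), 39), Mul(Mul(-1, -2), 1)) = Mul(Add(Add(7, 1, 5), 39), Mul(2, 1)) = Mul(Add(13, 39), 2) = Mul(52, 2) = 104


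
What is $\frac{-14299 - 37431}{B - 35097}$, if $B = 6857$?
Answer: $\frac{5173}{2824} \approx 1.8318$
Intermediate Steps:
$\frac{-14299 - 37431}{B - 35097} = \frac{-14299 - 37431}{6857 - 35097} = - \frac{51730}{-28240} = \left(-51730\right) \left(- \frac{1}{28240}\right) = \frac{5173}{2824}$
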